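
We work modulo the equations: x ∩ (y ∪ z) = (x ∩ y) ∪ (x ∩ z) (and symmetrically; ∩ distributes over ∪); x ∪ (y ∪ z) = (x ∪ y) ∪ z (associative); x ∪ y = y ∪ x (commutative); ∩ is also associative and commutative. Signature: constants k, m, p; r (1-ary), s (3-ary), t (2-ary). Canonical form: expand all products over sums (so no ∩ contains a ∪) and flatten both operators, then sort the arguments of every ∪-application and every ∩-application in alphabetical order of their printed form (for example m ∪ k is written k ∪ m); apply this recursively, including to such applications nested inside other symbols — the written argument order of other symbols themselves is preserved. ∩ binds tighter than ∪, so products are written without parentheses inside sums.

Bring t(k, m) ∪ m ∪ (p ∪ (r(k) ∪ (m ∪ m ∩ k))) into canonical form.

Flatten:  t(k, m) ∪ m ∪ p ∪ r(k) ∪ m ∪ k ∩ m
Sort:  k ∩ m ∪ m ∪ m ∪ p ∪ r(k) ∪ t(k, m)

Answer: k ∩ m ∪ m ∪ m ∪ p ∪ r(k) ∪ t(k, m)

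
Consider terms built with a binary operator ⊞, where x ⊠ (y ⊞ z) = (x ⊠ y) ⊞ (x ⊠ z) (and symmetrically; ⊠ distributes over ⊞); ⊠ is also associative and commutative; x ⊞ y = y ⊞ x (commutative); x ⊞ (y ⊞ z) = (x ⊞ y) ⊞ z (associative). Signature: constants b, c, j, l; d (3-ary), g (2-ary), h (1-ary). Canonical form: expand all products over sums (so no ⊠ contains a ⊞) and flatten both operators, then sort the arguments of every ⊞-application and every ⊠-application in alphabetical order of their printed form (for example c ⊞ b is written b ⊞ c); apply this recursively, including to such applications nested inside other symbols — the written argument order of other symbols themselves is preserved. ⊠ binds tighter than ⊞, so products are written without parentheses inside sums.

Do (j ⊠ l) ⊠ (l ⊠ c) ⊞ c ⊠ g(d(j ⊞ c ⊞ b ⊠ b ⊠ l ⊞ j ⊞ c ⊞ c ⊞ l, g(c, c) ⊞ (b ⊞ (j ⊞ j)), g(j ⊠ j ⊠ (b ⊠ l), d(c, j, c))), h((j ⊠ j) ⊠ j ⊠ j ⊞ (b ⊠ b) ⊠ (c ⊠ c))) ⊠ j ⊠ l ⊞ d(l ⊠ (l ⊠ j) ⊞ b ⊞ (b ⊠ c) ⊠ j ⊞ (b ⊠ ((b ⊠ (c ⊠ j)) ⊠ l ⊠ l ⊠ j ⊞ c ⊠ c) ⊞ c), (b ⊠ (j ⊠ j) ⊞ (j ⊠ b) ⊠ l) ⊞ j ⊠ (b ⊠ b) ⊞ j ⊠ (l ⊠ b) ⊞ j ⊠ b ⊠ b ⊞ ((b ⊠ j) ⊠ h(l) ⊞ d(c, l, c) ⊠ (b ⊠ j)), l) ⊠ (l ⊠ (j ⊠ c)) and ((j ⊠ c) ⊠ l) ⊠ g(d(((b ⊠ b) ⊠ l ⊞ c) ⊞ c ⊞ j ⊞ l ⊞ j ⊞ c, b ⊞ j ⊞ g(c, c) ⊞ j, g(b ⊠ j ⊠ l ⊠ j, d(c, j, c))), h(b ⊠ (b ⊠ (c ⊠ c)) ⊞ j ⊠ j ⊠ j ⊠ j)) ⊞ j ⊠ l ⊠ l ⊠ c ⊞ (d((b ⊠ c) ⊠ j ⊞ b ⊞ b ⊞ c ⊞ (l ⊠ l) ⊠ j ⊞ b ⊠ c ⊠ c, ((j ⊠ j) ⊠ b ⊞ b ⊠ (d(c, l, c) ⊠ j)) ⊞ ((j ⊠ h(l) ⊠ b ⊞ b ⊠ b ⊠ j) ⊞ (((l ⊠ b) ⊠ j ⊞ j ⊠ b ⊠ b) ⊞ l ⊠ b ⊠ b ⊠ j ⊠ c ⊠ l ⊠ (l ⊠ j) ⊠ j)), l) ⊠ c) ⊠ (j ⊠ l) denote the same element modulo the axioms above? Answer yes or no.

Left:  (j ⊠ l) ⊠ (l ⊠ c) ⊞ c ⊠ g(d(j ⊞ c ⊞ b ⊠ b ⊠ l ⊞ j ⊞ c ⊞ c ⊞ l, g(c, c) ⊞ (b ⊞ (j ⊞ j)), g(j ⊠ j ⊠ (b ⊠ l), d(c, j, c))), h((j ⊠ j) ⊠ j ⊠ j ⊞ (b ⊠ b) ⊠ (c ⊠ c))) ⊠ j ⊠ l ⊞ d(l ⊠ (l ⊠ j) ⊞ b ⊞ (b ⊠ c) ⊠ j ⊞ (b ⊠ ((b ⊠ (c ⊠ j)) ⊠ l ⊠ l ⊠ j ⊞ c ⊠ c) ⊞ c), (b ⊠ (j ⊠ j) ⊞ (j ⊠ b) ⊠ l) ⊞ j ⊠ (b ⊠ b) ⊞ j ⊠ (l ⊠ b) ⊞ j ⊠ b ⊠ b ⊞ ((b ⊠ j) ⊠ h(l) ⊞ d(c, l, c) ⊠ (b ⊠ j)), l) ⊠ (l ⊠ (j ⊠ c))
  Expand:  c ⊠ j ⊠ l ⊠ l ⊞ c ⊠ g(d(b ⊠ b ⊠ l ⊞ c ⊞ c ⊞ c ⊞ j ⊞ j ⊞ l, b ⊞ g(c, c) ⊞ j ⊞ j, g(b ⊠ j ⊠ j ⊠ l, d(c, j, c))), h(b ⊠ b ⊠ c ⊠ c ⊞ j ⊠ j ⊠ j ⊠ j)) ⊠ j ⊠ l ⊞ c ⊠ d(b ⊞ b ⊠ b ⊠ c ⊠ j ⊠ j ⊠ l ⊠ l ⊞ b ⊠ c ⊠ c ⊞ b ⊠ c ⊠ j ⊞ c ⊞ j ⊠ l ⊠ l, b ⊠ b ⊠ j ⊞ b ⊠ b ⊠ j ⊞ b ⊠ d(c, l, c) ⊠ j ⊞ b ⊠ h(l) ⊠ j ⊞ b ⊠ j ⊠ j ⊞ b ⊠ j ⊠ l ⊞ b ⊠ j ⊠ l, l) ⊠ j ⊠ l
  Sort arguments:  c ⊠ d(b ⊞ b ⊠ b ⊠ c ⊠ j ⊠ j ⊠ l ⊠ l ⊞ b ⊠ c ⊠ c ⊞ b ⊠ c ⊠ j ⊞ c ⊞ j ⊠ l ⊠ l, b ⊠ b ⊠ j ⊞ b ⊠ b ⊠ j ⊞ b ⊠ d(c, l, c) ⊠ j ⊞ b ⊠ h(l) ⊠ j ⊞ b ⊠ j ⊠ j ⊞ b ⊠ j ⊠ l ⊞ b ⊠ j ⊠ l, l) ⊠ j ⊠ l ⊞ c ⊠ g(d(b ⊠ b ⊠ l ⊞ c ⊞ c ⊞ c ⊞ j ⊞ j ⊞ l, b ⊞ g(c, c) ⊞ j ⊞ j, g(b ⊠ j ⊠ j ⊠ l, d(c, j, c))), h(b ⊠ b ⊠ c ⊠ c ⊞ j ⊠ j ⊠ j ⊠ j)) ⊠ j ⊠ l ⊞ c ⊠ j ⊠ l ⊠ l
Right:  ((j ⊠ c) ⊠ l) ⊠ g(d(((b ⊠ b) ⊠ l ⊞ c) ⊞ c ⊞ j ⊞ l ⊞ j ⊞ c, b ⊞ j ⊞ g(c, c) ⊞ j, g(b ⊠ j ⊠ l ⊠ j, d(c, j, c))), h(b ⊠ (b ⊠ (c ⊠ c)) ⊞ j ⊠ j ⊠ j ⊠ j)) ⊞ j ⊠ l ⊠ l ⊠ c ⊞ (d((b ⊠ c) ⊠ j ⊞ b ⊞ b ⊞ c ⊞ (l ⊠ l) ⊠ j ⊞ b ⊠ c ⊠ c, ((j ⊠ j) ⊠ b ⊞ b ⊠ (d(c, l, c) ⊠ j)) ⊞ ((j ⊠ h(l) ⊠ b ⊞ b ⊠ b ⊠ j) ⊞ (((l ⊠ b) ⊠ j ⊞ j ⊠ b ⊠ b) ⊞ l ⊠ b ⊠ b ⊠ j ⊠ c ⊠ l ⊠ (l ⊠ j) ⊠ j)), l) ⊠ c) ⊠ (j ⊠ l)
  Un-nest:  c ⊠ g(d(b ⊠ b ⊠ l ⊞ c ⊞ c ⊞ c ⊞ j ⊞ j ⊞ l, b ⊞ g(c, c) ⊞ j ⊞ j, g(b ⊠ j ⊠ j ⊠ l, d(c, j, c))), h(b ⊠ b ⊠ c ⊠ c ⊞ j ⊠ j ⊠ j ⊠ j)) ⊠ j ⊠ l ⊞ c ⊠ j ⊠ l ⊠ l ⊞ c ⊠ d(b ⊞ b ⊞ b ⊠ c ⊠ c ⊞ b ⊠ c ⊠ j ⊞ c ⊞ j ⊠ l ⊠ l, b ⊠ b ⊠ c ⊠ j ⊠ j ⊠ j ⊠ l ⊠ l ⊠ l ⊞ b ⊠ b ⊠ j ⊞ b ⊠ b ⊠ j ⊞ b ⊠ d(c, l, c) ⊠ j ⊞ b ⊠ h(l) ⊠ j ⊞ b ⊠ j ⊠ j ⊞ b ⊠ j ⊠ l, l) ⊠ j ⊠ l
  Sort arguments:  c ⊠ d(b ⊞ b ⊞ b ⊠ c ⊠ c ⊞ b ⊠ c ⊠ j ⊞ c ⊞ j ⊠ l ⊠ l, b ⊠ b ⊠ c ⊠ j ⊠ j ⊠ j ⊠ l ⊠ l ⊠ l ⊞ b ⊠ b ⊠ j ⊞ b ⊠ b ⊠ j ⊞ b ⊠ d(c, l, c) ⊠ j ⊞ b ⊠ h(l) ⊠ j ⊞ b ⊠ j ⊠ j ⊞ b ⊠ j ⊠ l, l) ⊠ j ⊠ l ⊞ c ⊠ g(d(b ⊠ b ⊠ l ⊞ c ⊞ c ⊞ c ⊞ j ⊞ j ⊞ l, b ⊞ g(c, c) ⊞ j ⊞ j, g(b ⊠ j ⊠ j ⊠ l, d(c, j, c))), h(b ⊠ b ⊠ c ⊠ c ⊞ j ⊠ j ⊠ j ⊠ j)) ⊠ j ⊠ l ⊞ c ⊠ j ⊠ l ⊠ l

Answer: no — c ⊠ d(b ⊞ b ⊠ b ⊠ c ⊠ j ⊠ j ⊠ l ⊠ l ⊞ b ⊠ c ⊠ c ⊞ b ⊠ c ⊠ j ⊞ c ⊞ j ⊠ l ⊠ l, b ⊠ b ⊠ j ⊞ b ⊠ b ⊠ j ⊞ b ⊠ d(c, l, c) ⊠ j ⊞ b ⊠ h(l) ⊠ j ⊞ b ⊠ j ⊠ j ⊞ b ⊠ j ⊠ l ⊞ b ⊠ j ⊠ l, l) ⊠ j ⊠ l ⊞ c ⊠ g(d(b ⊠ b ⊠ l ⊞ c ⊞ c ⊞ c ⊞ j ⊞ j ⊞ l, b ⊞ g(c, c) ⊞ j ⊞ j, g(b ⊠ j ⊠ j ⊠ l, d(c, j, c))), h(b ⊠ b ⊠ c ⊠ c ⊞ j ⊠ j ⊠ j ⊠ j)) ⊠ j ⊠ l ⊞ c ⊠ j ⊠ l ⊠ l vs c ⊠ d(b ⊞ b ⊞ b ⊠ c ⊠ c ⊞ b ⊠ c ⊠ j ⊞ c ⊞ j ⊠ l ⊠ l, b ⊠ b ⊠ c ⊠ j ⊠ j ⊠ j ⊠ l ⊠ l ⊠ l ⊞ b ⊠ b ⊠ j ⊞ b ⊠ b ⊠ j ⊞ b ⊠ d(c, l, c) ⊠ j ⊞ b ⊠ h(l) ⊠ j ⊞ b ⊠ j ⊠ j ⊞ b ⊠ j ⊠ l, l) ⊠ j ⊠ l ⊞ c ⊠ g(d(b ⊠ b ⊠ l ⊞ c ⊞ c ⊞ c ⊞ j ⊞ j ⊞ l, b ⊞ g(c, c) ⊞ j ⊞ j, g(b ⊠ j ⊠ j ⊠ l, d(c, j, c))), h(b ⊠ b ⊠ c ⊠ c ⊞ j ⊠ j ⊠ j ⊠ j)) ⊠ j ⊠ l ⊞ c ⊠ j ⊠ l ⊠ l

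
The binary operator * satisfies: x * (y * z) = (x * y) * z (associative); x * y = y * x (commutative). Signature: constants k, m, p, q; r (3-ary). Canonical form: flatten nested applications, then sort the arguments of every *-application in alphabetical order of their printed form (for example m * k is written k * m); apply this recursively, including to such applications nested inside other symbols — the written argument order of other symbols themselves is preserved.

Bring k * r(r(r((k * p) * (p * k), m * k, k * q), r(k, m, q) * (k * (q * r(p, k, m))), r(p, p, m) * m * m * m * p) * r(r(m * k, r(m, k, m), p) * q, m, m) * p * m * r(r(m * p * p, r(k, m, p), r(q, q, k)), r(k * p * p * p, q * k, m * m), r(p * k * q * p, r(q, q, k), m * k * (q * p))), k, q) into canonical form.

Answer: k * r(m * p * r(q * r(k * m, r(m, k, m), p), m, m) * r(r(k * k * p * p, k * m, k * q), k * q * r(k, m, q) * r(p, k, m), m * m * m * p * r(p, p, m)) * r(r(m * p * p, r(k, m, p), r(q, q, k)), r(k * p * p * p, k * q, m * m), r(k * p * p * q, r(q, q, k), k * m * p * q)), k, q)

Derivation:
Simplify inside:  r(r(r((k * p) * (p * k), m * k, k * q), r(k, m, q) * (k * (q * r(p, k, m))), r(p, p, m) * m * m * m * p) * r(r(m * k, r(m, k, m), p) * q, m, m) * p * m * r(r(m * p * p, r(k, m, p), r(q, q, k)), r(k * p * p * p, q * k, m * m), r(p * k * q * p, r(q, q, k), m * k * (q * p))), k, q)  →  r(m * p * r(q * r(k * m, r(m, k, m), p), m, m) * r(r(k * k * p * p, k * m, k * q), k * q * r(k, m, q) * r(p, k, m), m * m * m * p * r(p, p, m)) * r(r(m * p * p, r(k, m, p), r(q, q, k)), r(k * p * p * p, k * q, m * m), r(k * p * p * q, r(q, q, k), k * m * p * q)), k, q)
Sort:  k * r(m * p * r(q * r(k * m, r(m, k, m), p), m, m) * r(r(k * k * p * p, k * m, k * q), k * q * r(k, m, q) * r(p, k, m), m * m * m * p * r(p, p, m)) * r(r(m * p * p, r(k, m, p), r(q, q, k)), r(k * p * p * p, k * q, m * m), r(k * p * p * q, r(q, q, k), k * m * p * q)), k, q)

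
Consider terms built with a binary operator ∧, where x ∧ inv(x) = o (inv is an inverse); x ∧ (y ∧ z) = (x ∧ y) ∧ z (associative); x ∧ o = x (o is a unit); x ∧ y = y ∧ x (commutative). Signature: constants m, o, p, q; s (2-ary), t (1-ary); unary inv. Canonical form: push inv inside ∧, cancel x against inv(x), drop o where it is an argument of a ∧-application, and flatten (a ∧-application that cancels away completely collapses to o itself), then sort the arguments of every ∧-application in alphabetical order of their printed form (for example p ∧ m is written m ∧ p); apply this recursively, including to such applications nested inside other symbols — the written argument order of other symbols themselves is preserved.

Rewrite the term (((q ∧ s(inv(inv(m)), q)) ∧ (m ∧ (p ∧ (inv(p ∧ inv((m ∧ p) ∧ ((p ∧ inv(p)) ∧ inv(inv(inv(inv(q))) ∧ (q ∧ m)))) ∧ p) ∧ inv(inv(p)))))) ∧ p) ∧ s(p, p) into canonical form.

Answer: m ∧ p ∧ p ∧ q ∧ s(m, q) ∧ s(p, p)

Derivation:
Push inv inside:  distribute inv over ∧ and collapse double inv
Collect terms:  q ∧ s(m, q) ∧ m ∧ p ∧ p ∧ s(p, p)
Sort:  m ∧ p ∧ p ∧ q ∧ s(m, q) ∧ s(p, p)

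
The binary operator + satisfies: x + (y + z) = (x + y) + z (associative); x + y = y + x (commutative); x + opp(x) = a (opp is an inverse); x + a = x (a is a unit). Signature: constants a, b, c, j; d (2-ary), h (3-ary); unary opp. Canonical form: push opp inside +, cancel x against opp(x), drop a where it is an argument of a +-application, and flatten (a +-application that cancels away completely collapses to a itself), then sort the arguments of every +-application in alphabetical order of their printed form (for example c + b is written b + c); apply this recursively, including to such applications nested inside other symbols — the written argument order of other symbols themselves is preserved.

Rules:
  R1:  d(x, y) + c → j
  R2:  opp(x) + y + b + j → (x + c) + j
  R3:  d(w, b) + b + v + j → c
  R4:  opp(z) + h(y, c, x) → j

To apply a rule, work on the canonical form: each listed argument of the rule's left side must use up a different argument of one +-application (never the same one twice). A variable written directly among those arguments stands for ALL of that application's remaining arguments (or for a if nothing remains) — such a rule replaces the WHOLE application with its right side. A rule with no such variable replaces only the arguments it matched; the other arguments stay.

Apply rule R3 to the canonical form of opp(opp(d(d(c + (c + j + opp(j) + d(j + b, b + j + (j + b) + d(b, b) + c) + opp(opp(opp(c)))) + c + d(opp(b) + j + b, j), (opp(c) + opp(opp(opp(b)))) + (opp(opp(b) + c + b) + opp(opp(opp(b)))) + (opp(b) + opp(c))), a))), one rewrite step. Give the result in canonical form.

Answer: d(d(c + c + d(b + j, c) + d(j, j), opp(b) + opp(b) + opp(b) + opp(c) + opp(c) + opp(c)), a)

Derivation:
Canonical form:  d(d(c + c + d(b + j, b + b + c + d(b, b) + j + j) + d(j, j), opp(b) + opp(b) + opp(b) + opp(c) + opp(c) + opp(c)), a)
Apply R3:  consuming b, d(b, b), j;  v := b + c + j, w := b
The extension variable absorbs all remaining arguments, so the whole application is rewritten.
Giving:  d(d(c + c + d(b + j, c) + d(j, j), opp(b) + opp(b) + opp(b) + opp(c) + opp(c) + opp(c)), a)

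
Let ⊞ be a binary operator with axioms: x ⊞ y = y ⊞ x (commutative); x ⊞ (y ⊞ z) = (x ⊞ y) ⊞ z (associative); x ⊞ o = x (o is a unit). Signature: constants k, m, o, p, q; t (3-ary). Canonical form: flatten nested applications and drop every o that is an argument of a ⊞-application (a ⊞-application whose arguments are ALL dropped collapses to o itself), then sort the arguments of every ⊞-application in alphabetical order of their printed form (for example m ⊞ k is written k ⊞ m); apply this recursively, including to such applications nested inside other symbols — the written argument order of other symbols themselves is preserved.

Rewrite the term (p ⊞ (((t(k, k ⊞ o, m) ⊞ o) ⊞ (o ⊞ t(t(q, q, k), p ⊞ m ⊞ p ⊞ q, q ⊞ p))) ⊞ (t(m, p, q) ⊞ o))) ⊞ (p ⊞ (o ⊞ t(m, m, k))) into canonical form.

Answer: p ⊞ p ⊞ t(k, k, m) ⊞ t(m, m, k) ⊞ t(m, p, q) ⊞ t(t(q, q, k), m ⊞ p ⊞ p ⊞ q, p ⊞ q)

Derivation:
Flatten:  p ⊞ t(k, k ⊞ o, m) ⊞ o ⊞ o ⊞ t(t(q, q, k), p ⊞ m ⊞ p ⊞ q, q ⊞ p) ⊞ t(m, p, q) ⊞ o ⊞ p ⊞ o ⊞ t(m, m, k)
Simplify inside:  t(k, k ⊞ o, m)  →  t(k, k, m)
Canonicalize subterm:  t(t(q, q, k), p ⊞ m ⊞ p ⊞ q, q ⊞ p)  →  t(t(q, q, k), m ⊞ p ⊞ p ⊞ q, p ⊞ q)
Unit:  drop o (×4)
Sort:  p ⊞ p ⊞ t(k, k, m) ⊞ t(m, m, k) ⊞ t(m, p, q) ⊞ t(t(q, q, k), m ⊞ p ⊞ p ⊞ q, p ⊞ q)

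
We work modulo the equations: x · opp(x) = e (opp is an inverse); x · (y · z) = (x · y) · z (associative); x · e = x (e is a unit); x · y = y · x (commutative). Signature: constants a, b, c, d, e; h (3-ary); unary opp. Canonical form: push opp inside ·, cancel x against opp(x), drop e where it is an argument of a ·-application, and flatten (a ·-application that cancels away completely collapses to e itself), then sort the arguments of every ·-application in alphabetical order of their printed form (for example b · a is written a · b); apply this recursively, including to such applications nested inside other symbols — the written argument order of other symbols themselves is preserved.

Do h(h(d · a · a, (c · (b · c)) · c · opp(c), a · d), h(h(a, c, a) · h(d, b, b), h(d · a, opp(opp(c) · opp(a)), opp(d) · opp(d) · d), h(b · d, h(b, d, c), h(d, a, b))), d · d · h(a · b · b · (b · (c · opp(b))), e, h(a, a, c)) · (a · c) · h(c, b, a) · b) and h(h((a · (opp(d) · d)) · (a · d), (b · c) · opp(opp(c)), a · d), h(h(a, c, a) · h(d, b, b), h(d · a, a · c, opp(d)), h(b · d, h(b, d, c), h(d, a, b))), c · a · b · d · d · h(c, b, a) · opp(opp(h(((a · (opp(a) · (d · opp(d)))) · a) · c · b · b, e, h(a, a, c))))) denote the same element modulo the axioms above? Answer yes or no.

Left:  h(h(d · a · a, (c · (b · c)) · c · opp(c), a · d), h(h(a, c, a) · h(d, b, b), h(d · a, opp(opp(c) · opp(a)), opp(d) · opp(d) · d), h(b · d, h(b, d, c), h(d, a, b))), d · d · h(a · b · b · (b · (c · opp(b))), e, h(a, a, c)) · (a · c) · h(c, b, a) · b)
  Focus inside:  d · d · h(a · b · b · (b · (c · opp(b))), e, h(a, a, c)) · (a · c) · h(c, b, a) · b
  Combine occurrences:  d · d · h(a · b · b · c, e, h(a, a, c)) · a · c · h(c, b, a) · b
  Order the arguments:  a · b · c · d · d · h(a · b · b · c, e, h(a, a, c)) · h(c, b, a)
  Reassemble:  h(h(a · a · d, b · c · c, a · d), h(h(a, c, a) · h(d, b, b), h(a · d, a · c, opp(d)), h(b · d, h(b, d, c), h(d, a, b))), a · b · c · d · d · h(a · b · b · c, e, h(a, a, c)) · h(c, b, a))
Right:  h(h((a · (opp(d) · d)) · (a · d), (b · c) · opp(opp(c)), a · d), h(h(a, c, a) · h(d, b, b), h(d · a, a · c, opp(d)), h(b · d, h(b, d, c), h(d, a, b))), c · a · b · d · d · h(c, b, a) · opp(opp(h(((a · (opp(a) · (d · opp(d)))) · a) · c · b · b, e, h(a, a, c)))))
  Descend into:  c · a · b · d · d · h(c, b, a) · opp(opp(h(((a · (opp(a) · (d · opp(d)))) · a) · c · b · b, e, h(a, a, c))))
  Push opp inside:  distribute opp over · and collapse double opp
  Combine occurrences:  c · a · b · d · d · h(c, b, a) · h(a · b · b · c, e, h(a, a, c))
  Order the arguments:  a · b · c · d · d · h(a · b · b · c, e, h(a, a, c)) · h(c, b, a)
  Put back:  h(h(a · a · d, b · c · c, a · d), h(h(a, c, a) · h(d, b, b), h(a · d, a · c, opp(d)), h(b · d, h(b, d, c), h(d, a, b))), a · b · c · d · d · h(a · b · b · c, e, h(a, a, c)) · h(c, b, a))

Answer: yes — both canonical forms are h(h(a · a · d, b · c · c, a · d), h(h(a, c, a) · h(d, b, b), h(a · d, a · c, opp(d)), h(b · d, h(b, d, c), h(d, a, b))), a · b · c · d · d · h(a · b · b · c, e, h(a, a, c)) · h(c, b, a))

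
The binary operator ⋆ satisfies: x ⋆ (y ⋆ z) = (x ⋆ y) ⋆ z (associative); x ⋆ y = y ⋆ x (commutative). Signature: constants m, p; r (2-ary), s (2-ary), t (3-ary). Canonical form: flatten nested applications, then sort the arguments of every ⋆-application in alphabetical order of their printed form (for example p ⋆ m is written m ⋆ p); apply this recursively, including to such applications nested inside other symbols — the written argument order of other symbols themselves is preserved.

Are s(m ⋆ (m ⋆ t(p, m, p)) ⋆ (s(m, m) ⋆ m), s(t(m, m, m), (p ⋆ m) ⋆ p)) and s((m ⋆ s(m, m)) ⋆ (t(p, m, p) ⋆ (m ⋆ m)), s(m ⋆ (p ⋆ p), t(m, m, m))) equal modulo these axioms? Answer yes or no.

Answer: no — s(m ⋆ m ⋆ m ⋆ s(m, m) ⋆ t(p, m, p), s(t(m, m, m), m ⋆ p ⋆ p)) vs s(m ⋆ m ⋆ m ⋆ s(m, m) ⋆ t(p, m, p), s(m ⋆ p ⋆ p, t(m, m, m)))

Derivation:
Left:  s(m ⋆ (m ⋆ t(p, m, p)) ⋆ (s(m, m) ⋆ m), s(t(m, m, m), (p ⋆ m) ⋆ p))
  Focus inside:  m ⋆ (m ⋆ t(p, m, p)) ⋆ (s(m, m) ⋆ m)
  Merge nested applications:  m ⋆ m ⋆ t(p, m, p) ⋆ s(m, m) ⋆ m
  Sort:  m ⋆ m ⋆ m ⋆ s(m, m) ⋆ t(p, m, p)
  Put back:  s(m ⋆ m ⋆ m ⋆ s(m, m) ⋆ t(p, m, p), s(t(m, m, m), m ⋆ p ⋆ p))
Right:  s((m ⋆ s(m, m)) ⋆ (t(p, m, p) ⋆ (m ⋆ m)), s(m ⋆ (p ⋆ p), t(m, m, m)))
  Descend into:  (m ⋆ s(m, m)) ⋆ (t(p, m, p) ⋆ (m ⋆ m))
  Un-nest:  m ⋆ s(m, m) ⋆ t(p, m, p) ⋆ m ⋆ m
  Sort arguments:  m ⋆ m ⋆ m ⋆ s(m, m) ⋆ t(p, m, p)
  Rebuild:  s(m ⋆ m ⋆ m ⋆ s(m, m) ⋆ t(p, m, p), s(m ⋆ p ⋆ p, t(m, m, m)))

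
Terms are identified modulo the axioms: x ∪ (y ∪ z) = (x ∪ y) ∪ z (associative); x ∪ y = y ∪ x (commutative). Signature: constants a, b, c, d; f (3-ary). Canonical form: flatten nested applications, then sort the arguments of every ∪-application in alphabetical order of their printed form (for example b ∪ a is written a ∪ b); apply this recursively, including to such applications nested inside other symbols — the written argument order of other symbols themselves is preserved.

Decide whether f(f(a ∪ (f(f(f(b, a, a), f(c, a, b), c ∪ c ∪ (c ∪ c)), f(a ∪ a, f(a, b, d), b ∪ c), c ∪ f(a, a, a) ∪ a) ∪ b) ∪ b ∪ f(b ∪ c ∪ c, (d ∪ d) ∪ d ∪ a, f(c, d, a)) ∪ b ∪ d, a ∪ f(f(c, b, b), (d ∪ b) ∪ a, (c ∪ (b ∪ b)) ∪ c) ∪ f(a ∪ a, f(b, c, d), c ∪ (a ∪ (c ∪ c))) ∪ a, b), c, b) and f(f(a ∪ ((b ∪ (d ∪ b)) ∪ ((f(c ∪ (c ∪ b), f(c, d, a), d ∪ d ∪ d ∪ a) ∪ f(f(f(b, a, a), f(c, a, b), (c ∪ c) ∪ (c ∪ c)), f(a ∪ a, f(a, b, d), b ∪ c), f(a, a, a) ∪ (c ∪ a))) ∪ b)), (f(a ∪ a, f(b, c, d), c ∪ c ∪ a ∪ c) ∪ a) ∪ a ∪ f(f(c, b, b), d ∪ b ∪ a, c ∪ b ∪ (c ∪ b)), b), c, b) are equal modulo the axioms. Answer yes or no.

Answer: no — f(f(a ∪ b ∪ b ∪ b ∪ d ∪ f(b ∪ c ∪ c, a ∪ d ∪ d ∪ d, f(c, d, a)) ∪ f(f(f(b, a, a), f(c, a, b), c ∪ c ∪ c ∪ c), f(a ∪ a, f(a, b, d), b ∪ c), a ∪ c ∪ f(a, a, a)), a ∪ a ∪ f(a ∪ a, f(b, c, d), a ∪ c ∪ c ∪ c) ∪ f(f(c, b, b), a ∪ b ∪ d, b ∪ b ∪ c ∪ c), b), c, b) vs f(f(a ∪ b ∪ b ∪ b ∪ d ∪ f(b ∪ c ∪ c, f(c, d, a), a ∪ d ∪ d ∪ d) ∪ f(f(f(b, a, a), f(c, a, b), c ∪ c ∪ c ∪ c), f(a ∪ a, f(a, b, d), b ∪ c), a ∪ c ∪ f(a, a, a)), a ∪ a ∪ f(a ∪ a, f(b, c, d), a ∪ c ∪ c ∪ c) ∪ f(f(c, b, b), a ∪ b ∪ d, b ∪ b ∪ c ∪ c), b), c, b)

Derivation:
Left:  f(f(a ∪ (f(f(f(b, a, a), f(c, a, b), c ∪ c ∪ (c ∪ c)), f(a ∪ a, f(a, b, d), b ∪ c), c ∪ f(a, a, a) ∪ a) ∪ b) ∪ b ∪ f(b ∪ c ∪ c, (d ∪ d) ∪ d ∪ a, f(c, d, a)) ∪ b ∪ d, a ∪ f(f(c, b, b), (d ∪ b) ∪ a, (c ∪ (b ∪ b)) ∪ c) ∪ f(a ∪ a, f(b, c, d), c ∪ (a ∪ (c ∪ c))) ∪ a, b), c, b)
  Descend into:  a ∪ (f(f(f(b, a, a), f(c, a, b), c ∪ c ∪ (c ∪ c)), f(a ∪ a, f(a, b, d), b ∪ c), c ∪ f(a, a, a) ∪ a) ∪ b) ∪ b ∪ f(b ∪ c ∪ c, (d ∪ d) ∪ d ∪ a, f(c, d, a)) ∪ b ∪ d
  Merge nested applications:  a ∪ f(f(f(b, a, a), f(c, a, b), c ∪ c ∪ (c ∪ c)), f(a ∪ a, f(a, b, d), b ∪ c), c ∪ f(a, a, a) ∪ a) ∪ b ∪ b ∪ f(b ∪ c ∪ c, (d ∪ d) ∪ d ∪ a, f(c, d, a)) ∪ b ∪ d
  Inside:  f(f(f(b, a, a), f(c, a, b), c ∪ c ∪ (c ∪ c)), f(a ∪ a, f(a, b, d), b ∪ c), c ∪ f(a, a, a) ∪ a)  →  f(f(f(b, a, a), f(c, a, b), c ∪ c ∪ c ∪ c), f(a ∪ a, f(a, b, d), b ∪ c), a ∪ c ∪ f(a, a, a))
  Canonicalize subterm:  f(b ∪ c ∪ c, (d ∪ d) ∪ d ∪ a, f(c, d, a))  →  f(b ∪ c ∪ c, a ∪ d ∪ d ∪ d, f(c, d, a))
  Sort arguments:  a ∪ b ∪ b ∪ b ∪ d ∪ f(b ∪ c ∪ c, a ∪ d ∪ d ∪ d, f(c, d, a)) ∪ f(f(f(b, a, a), f(c, a, b), c ∪ c ∪ c ∪ c), f(a ∪ a, f(a, b, d), b ∪ c), a ∪ c ∪ f(a, a, a))
  Reassemble:  f(f(a ∪ b ∪ b ∪ b ∪ d ∪ f(b ∪ c ∪ c, a ∪ d ∪ d ∪ d, f(c, d, a)) ∪ f(f(f(b, a, a), f(c, a, b), c ∪ c ∪ c ∪ c), f(a ∪ a, f(a, b, d), b ∪ c), a ∪ c ∪ f(a, a, a)), a ∪ a ∪ f(a ∪ a, f(b, c, d), a ∪ c ∪ c ∪ c) ∪ f(f(c, b, b), a ∪ b ∪ d, b ∪ b ∪ c ∪ c), b), c, b)
Right:  f(f(a ∪ ((b ∪ (d ∪ b)) ∪ ((f(c ∪ (c ∪ b), f(c, d, a), d ∪ d ∪ d ∪ a) ∪ f(f(f(b, a, a), f(c, a, b), (c ∪ c) ∪ (c ∪ c)), f(a ∪ a, f(a, b, d), b ∪ c), f(a, a, a) ∪ (c ∪ a))) ∪ b)), (f(a ∪ a, f(b, c, d), c ∪ c ∪ a ∪ c) ∪ a) ∪ a ∪ f(f(c, b, b), d ∪ b ∪ a, c ∪ b ∪ (c ∪ b)), b), c, b)
  Focus inside:  a ∪ ((b ∪ (d ∪ b)) ∪ ((f(c ∪ (c ∪ b), f(c, d, a), d ∪ d ∪ d ∪ a) ∪ f(f(f(b, a, a), f(c, a, b), (c ∪ c) ∪ (c ∪ c)), f(a ∪ a, f(a, b, d), b ∪ c), f(a, a, a) ∪ (c ∪ a))) ∪ b))
  Flatten:  a ∪ b ∪ d ∪ b ∪ f(c ∪ (c ∪ b), f(c, d, a), d ∪ d ∪ d ∪ a) ∪ f(f(f(b, a, a), f(c, a, b), (c ∪ c) ∪ (c ∪ c)), f(a ∪ a, f(a, b, d), b ∪ c), f(a, a, a) ∪ (c ∪ a)) ∪ b
  Simplify inside:  f(c ∪ (c ∪ b), f(c, d, a), d ∪ d ∪ d ∪ a)  →  f(b ∪ c ∪ c, f(c, d, a), a ∪ d ∪ d ∪ d)
  Simplify inside:  f(f(f(b, a, a), f(c, a, b), (c ∪ c) ∪ (c ∪ c)), f(a ∪ a, f(a, b, d), b ∪ c), f(a, a, a) ∪ (c ∪ a))  →  f(f(f(b, a, a), f(c, a, b), c ∪ c ∪ c ∪ c), f(a ∪ a, f(a, b, d), b ∪ c), a ∪ c ∪ f(a, a, a))
  Order the arguments:  a ∪ b ∪ b ∪ b ∪ d ∪ f(b ∪ c ∪ c, f(c, d, a), a ∪ d ∪ d ∪ d) ∪ f(f(f(b, a, a), f(c, a, b), c ∪ c ∪ c ∪ c), f(a ∪ a, f(a, b, d), b ∪ c), a ∪ c ∪ f(a, a, a))
  Reassemble:  f(f(a ∪ b ∪ b ∪ b ∪ d ∪ f(b ∪ c ∪ c, f(c, d, a), a ∪ d ∪ d ∪ d) ∪ f(f(f(b, a, a), f(c, a, b), c ∪ c ∪ c ∪ c), f(a ∪ a, f(a, b, d), b ∪ c), a ∪ c ∪ f(a, a, a)), a ∪ a ∪ f(a ∪ a, f(b, c, d), a ∪ c ∪ c ∪ c) ∪ f(f(c, b, b), a ∪ b ∪ d, b ∪ b ∪ c ∪ c), b), c, b)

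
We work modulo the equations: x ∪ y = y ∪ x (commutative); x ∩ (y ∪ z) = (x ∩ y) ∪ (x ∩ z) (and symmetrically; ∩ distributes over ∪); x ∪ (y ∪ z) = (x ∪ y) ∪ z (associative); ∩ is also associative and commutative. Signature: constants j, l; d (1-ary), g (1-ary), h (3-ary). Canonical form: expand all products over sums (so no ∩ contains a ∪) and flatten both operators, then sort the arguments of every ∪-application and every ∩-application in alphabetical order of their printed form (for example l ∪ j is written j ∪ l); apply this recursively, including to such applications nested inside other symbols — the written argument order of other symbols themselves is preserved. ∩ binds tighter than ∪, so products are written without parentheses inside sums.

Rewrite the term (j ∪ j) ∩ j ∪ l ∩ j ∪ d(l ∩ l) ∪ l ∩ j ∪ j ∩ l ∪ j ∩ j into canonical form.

Answer: d(l ∩ l) ∪ j ∩ j ∪ j ∩ j ∪ j ∩ j ∪ j ∩ l ∪ j ∩ l ∪ j ∩ l

Derivation:
Distribute:  j ∩ j ∪ j ∩ j ∪ j ∩ l ∪ d(l ∩ l) ∪ j ∩ l ∪ j ∩ l ∪ j ∩ j
Sort:  d(l ∩ l) ∪ j ∩ j ∪ j ∩ j ∪ j ∩ j ∪ j ∩ l ∪ j ∩ l ∪ j ∩ l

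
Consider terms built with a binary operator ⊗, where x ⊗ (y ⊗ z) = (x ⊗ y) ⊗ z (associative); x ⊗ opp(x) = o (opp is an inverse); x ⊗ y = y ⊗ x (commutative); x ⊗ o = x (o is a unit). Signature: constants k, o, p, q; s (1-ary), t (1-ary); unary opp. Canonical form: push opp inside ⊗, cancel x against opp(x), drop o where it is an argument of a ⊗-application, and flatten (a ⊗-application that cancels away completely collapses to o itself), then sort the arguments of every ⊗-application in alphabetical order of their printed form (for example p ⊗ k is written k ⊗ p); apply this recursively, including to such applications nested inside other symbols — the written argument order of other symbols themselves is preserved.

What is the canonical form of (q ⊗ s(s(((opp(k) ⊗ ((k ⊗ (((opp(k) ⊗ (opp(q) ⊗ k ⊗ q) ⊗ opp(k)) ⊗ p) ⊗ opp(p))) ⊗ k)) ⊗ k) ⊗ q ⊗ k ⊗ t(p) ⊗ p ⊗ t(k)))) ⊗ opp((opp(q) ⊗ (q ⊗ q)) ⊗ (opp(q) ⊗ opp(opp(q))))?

Push opp inside:  distribute opp over ⊗ and collapse double opp
Cancel inverse pairs:  q cancels
Collect:  s(s(k ⊗ k ⊗ p ⊗ q ⊗ t(k) ⊗ t(p)))

Answer: s(s(k ⊗ k ⊗ p ⊗ q ⊗ t(k) ⊗ t(p)))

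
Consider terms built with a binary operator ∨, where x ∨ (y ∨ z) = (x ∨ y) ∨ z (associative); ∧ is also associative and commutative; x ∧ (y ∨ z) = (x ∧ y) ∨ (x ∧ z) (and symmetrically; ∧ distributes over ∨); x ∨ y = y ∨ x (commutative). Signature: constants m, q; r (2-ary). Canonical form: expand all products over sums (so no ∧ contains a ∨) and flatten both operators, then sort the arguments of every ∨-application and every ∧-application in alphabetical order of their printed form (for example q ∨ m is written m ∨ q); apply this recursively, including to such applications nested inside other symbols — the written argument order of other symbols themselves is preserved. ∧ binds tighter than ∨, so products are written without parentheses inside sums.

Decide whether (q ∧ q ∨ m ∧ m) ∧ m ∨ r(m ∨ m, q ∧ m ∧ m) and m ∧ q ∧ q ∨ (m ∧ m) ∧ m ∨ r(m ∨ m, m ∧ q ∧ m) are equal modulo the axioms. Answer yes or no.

Answer: yes — both canonical forms are m ∧ m ∧ m ∨ m ∧ q ∧ q ∨ r(m ∨ m, m ∧ m ∧ q)

Derivation:
Left:  (q ∧ q ∨ m ∧ m) ∧ m ∨ r(m ∨ m, q ∧ m ∧ m)
  Expand:  m ∧ q ∧ q ∨ m ∧ m ∧ m ∨ r(m ∨ m, m ∧ m ∧ q)
  Sort arguments:  m ∧ m ∧ m ∨ m ∧ q ∧ q ∨ r(m ∨ m, m ∧ m ∧ q)
Right:  m ∧ q ∧ q ∨ (m ∧ m) ∧ m ∨ r(m ∨ m, m ∧ q ∧ m)
  Un-nest:  m ∧ q ∧ q ∨ m ∧ m ∧ m ∨ r(m ∨ m, m ∧ m ∧ q)
  Order the arguments:  m ∧ m ∧ m ∨ m ∧ q ∧ q ∨ r(m ∨ m, m ∧ m ∧ q)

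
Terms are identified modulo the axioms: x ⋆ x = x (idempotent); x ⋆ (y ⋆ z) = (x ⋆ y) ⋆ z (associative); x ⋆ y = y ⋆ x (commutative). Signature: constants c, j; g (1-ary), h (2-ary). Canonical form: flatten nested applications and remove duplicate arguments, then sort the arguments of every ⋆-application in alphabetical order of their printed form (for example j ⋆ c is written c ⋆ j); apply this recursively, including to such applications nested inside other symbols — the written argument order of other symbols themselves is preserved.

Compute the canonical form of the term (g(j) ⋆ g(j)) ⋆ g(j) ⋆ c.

Flatten:  g(j) ⋆ g(j) ⋆ g(j) ⋆ c
Idempotence:  drop duplicate g(j), g(j)
Order the arguments:  c ⋆ g(j)

Answer: c ⋆ g(j)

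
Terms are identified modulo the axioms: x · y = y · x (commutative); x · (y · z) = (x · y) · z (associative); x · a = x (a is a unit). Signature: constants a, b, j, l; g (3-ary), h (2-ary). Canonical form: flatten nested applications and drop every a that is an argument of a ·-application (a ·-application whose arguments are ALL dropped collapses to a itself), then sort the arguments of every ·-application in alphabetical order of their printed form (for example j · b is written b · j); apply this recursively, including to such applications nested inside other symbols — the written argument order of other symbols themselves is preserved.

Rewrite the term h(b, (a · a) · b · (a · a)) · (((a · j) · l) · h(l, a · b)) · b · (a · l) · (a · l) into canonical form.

Answer: b · h(b, b) · h(l, b) · j · l · l · l

Derivation:
Flatten:  h(b, (a · a) · b · (a · a)) · a · j · l · h(l, a · b) · b · a · l · a · l
Simplify inside:  h(b, (a · a) · b · (a · a))  →  h(b, b)
Canonicalize subterm:  h(l, a · b)  →  h(l, b)
Drop the unit:  drop a (×3)
Order the arguments:  b · h(b, b) · h(l, b) · j · l · l · l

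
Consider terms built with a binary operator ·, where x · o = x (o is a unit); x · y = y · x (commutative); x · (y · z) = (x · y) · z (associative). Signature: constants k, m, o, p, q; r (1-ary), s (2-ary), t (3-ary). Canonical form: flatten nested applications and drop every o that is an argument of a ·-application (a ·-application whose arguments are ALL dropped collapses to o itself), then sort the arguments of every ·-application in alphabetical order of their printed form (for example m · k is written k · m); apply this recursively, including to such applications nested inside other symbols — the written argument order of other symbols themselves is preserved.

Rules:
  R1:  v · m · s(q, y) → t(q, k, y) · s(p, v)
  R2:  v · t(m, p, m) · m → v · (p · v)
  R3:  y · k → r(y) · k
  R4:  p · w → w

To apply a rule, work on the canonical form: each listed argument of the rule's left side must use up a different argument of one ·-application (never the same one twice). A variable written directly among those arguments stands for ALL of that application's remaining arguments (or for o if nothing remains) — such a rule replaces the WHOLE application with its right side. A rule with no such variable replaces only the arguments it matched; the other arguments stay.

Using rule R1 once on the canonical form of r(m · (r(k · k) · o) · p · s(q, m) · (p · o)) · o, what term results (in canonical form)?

Canonical form:  r(m · p · p · r(k · k) · s(q, m))
Match R1:  consume m, s(q, m);  v := p · p · r(k · k), y := m
The extension variable absorbs all remaining arguments, so the whole application is rewritten.
Giving:  r(s(p, p · p · r(k · k)) · t(q, k, m))

Answer: r(s(p, p · p · r(k · k)) · t(q, k, m))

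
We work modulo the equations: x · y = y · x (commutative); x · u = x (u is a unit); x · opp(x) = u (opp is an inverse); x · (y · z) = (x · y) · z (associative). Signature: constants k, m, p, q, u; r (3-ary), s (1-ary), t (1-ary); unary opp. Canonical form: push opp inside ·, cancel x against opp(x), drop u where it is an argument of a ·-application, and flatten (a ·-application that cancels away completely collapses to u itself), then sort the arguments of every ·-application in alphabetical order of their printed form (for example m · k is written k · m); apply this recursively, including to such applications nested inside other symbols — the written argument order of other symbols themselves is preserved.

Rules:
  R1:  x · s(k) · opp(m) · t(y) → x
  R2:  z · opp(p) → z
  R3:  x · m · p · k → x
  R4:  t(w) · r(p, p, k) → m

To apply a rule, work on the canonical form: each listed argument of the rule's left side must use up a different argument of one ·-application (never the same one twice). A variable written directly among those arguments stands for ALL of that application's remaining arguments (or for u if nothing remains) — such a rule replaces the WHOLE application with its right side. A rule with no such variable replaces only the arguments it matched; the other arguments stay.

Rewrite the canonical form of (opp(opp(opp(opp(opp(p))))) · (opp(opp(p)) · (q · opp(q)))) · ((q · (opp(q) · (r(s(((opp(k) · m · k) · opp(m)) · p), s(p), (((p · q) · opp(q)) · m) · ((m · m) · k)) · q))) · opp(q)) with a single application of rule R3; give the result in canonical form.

Canonical form:  r(s(p), s(p), k · m · m · m · p)
Apply R3:  consuming k, m, p;  x := m · m
The variable takes the whole remainder — replace the entire application.
New term:  r(s(p), s(p), m · m)

Answer: r(s(p), s(p), m · m)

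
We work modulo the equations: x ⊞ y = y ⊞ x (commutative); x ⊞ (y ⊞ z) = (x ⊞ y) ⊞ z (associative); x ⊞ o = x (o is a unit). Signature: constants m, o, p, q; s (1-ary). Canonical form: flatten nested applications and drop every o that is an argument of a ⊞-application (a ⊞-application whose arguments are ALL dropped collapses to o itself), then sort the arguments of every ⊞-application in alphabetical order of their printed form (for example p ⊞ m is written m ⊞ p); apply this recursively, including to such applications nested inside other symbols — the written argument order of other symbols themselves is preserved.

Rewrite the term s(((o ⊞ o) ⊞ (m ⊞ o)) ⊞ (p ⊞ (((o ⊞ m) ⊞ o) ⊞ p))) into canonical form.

Work inside:  ((o ⊞ o) ⊞ (m ⊞ o)) ⊞ (p ⊞ (((o ⊞ m) ⊞ o) ⊞ p))
Un-nest:  o ⊞ o ⊞ m ⊞ o ⊞ p ⊞ o ⊞ m ⊞ o ⊞ p
Units out:  drop o (×5)
Sort arguments:  m ⊞ m ⊞ p ⊞ p
Put back:  s(m ⊞ m ⊞ p ⊞ p)

Answer: s(m ⊞ m ⊞ p ⊞ p)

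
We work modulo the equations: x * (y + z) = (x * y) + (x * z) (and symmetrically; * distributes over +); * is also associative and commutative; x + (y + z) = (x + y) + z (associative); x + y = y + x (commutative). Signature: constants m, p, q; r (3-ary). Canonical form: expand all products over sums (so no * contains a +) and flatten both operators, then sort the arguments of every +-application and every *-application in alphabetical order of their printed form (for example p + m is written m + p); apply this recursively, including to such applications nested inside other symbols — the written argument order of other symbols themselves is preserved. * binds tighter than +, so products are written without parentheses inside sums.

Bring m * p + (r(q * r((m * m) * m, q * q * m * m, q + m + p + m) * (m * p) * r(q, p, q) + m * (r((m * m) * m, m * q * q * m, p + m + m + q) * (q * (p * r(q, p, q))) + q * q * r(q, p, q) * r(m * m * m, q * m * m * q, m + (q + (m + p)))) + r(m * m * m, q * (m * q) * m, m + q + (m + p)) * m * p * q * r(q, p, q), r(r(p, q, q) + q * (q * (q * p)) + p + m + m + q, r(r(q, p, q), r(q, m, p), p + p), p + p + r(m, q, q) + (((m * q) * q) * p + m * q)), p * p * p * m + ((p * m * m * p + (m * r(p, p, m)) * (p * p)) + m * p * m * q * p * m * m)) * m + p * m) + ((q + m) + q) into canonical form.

Answer: m + m * p + m * p + m * r(m * p * q * r(m * m * m, m * m * q * q, m + m + p + q) * r(q, p, q) + m * p * q * r(m * m * m, m * m * q * q, m + m + p + q) * r(q, p, q) + m * p * q * r(m * m * m, m * m * q * q, m + m + p + q) * r(q, p, q) + m * q * q * r(m * m * m, m * m * q * q, m + m + p + q) * r(q, p, q), r(m + m + p + p * q * q * q + q + r(p, q, q), r(r(q, p, q), r(q, m, p), p + p), m * p * q * q + m * q + p + p + r(m, q, q)), m * m * m * m * p * p * q + m * m * p * p + m * p * p * p + m * p * p * r(p, p, m)) + q + q

Derivation:
Expand:  m * p + m * r(m * p * q * r(m * m * m, m * m * q * q, m + m + p + q) * r(q, p, q) + m * p * q * r(m * m * m, m * m * q * q, m + m + p + q) * r(q, p, q) + m * p * q * r(m * m * m, m * m * q * q, m + m + p + q) * r(q, p, q) + m * q * q * r(m * m * m, m * m * q * q, m + m + p + q) * r(q, p, q), r(m + m + p + p * q * q * q + q + r(p, q, q), r(r(q, p, q), r(q, m, p), p + p), m * p * q * q + m * q + p + p + r(m, q, q)), m * m * m * m * p * p * q + m * m * p * p + m * p * p * p + m * p * p * r(p, p, m)) + m * p + q + m + q
Sort arguments:  m + m * p + m * p + m * r(m * p * q * r(m * m * m, m * m * q * q, m + m + p + q) * r(q, p, q) + m * p * q * r(m * m * m, m * m * q * q, m + m + p + q) * r(q, p, q) + m * p * q * r(m * m * m, m * m * q * q, m + m + p + q) * r(q, p, q) + m * q * q * r(m * m * m, m * m * q * q, m + m + p + q) * r(q, p, q), r(m + m + p + p * q * q * q + q + r(p, q, q), r(r(q, p, q), r(q, m, p), p + p), m * p * q * q + m * q + p + p + r(m, q, q)), m * m * m * m * p * p * q + m * m * p * p + m * p * p * p + m * p * p * r(p, p, m)) + q + q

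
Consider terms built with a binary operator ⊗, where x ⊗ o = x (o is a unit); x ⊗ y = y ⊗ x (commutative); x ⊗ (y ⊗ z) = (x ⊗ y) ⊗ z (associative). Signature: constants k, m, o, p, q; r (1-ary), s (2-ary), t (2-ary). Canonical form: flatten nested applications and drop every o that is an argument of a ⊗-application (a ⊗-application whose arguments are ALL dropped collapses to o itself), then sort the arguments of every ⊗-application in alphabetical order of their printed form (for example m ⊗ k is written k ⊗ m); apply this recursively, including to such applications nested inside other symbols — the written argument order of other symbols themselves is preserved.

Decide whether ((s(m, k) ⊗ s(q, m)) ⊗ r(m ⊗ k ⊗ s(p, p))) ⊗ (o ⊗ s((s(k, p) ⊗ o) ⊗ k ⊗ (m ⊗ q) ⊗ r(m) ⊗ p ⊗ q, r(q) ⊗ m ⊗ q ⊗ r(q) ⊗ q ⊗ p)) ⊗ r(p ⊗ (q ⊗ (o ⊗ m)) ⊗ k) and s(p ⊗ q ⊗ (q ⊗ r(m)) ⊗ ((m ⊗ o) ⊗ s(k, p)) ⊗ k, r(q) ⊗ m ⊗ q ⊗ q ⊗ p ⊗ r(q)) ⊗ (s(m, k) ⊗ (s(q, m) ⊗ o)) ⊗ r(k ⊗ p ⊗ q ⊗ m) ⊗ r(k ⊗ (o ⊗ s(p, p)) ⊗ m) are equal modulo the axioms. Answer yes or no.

Answer: yes — both canonical forms are r(k ⊗ m ⊗ p ⊗ q) ⊗ r(k ⊗ m ⊗ s(p, p)) ⊗ s(k ⊗ m ⊗ p ⊗ q ⊗ q ⊗ r(m) ⊗ s(k, p), m ⊗ p ⊗ q ⊗ q ⊗ r(q) ⊗ r(q)) ⊗ s(m, k) ⊗ s(q, m)

Derivation:
Left:  ((s(m, k) ⊗ s(q, m)) ⊗ r(m ⊗ k ⊗ s(p, p))) ⊗ (o ⊗ s((s(k, p) ⊗ o) ⊗ k ⊗ (m ⊗ q) ⊗ r(m) ⊗ p ⊗ q, r(q) ⊗ m ⊗ q ⊗ r(q) ⊗ q ⊗ p)) ⊗ r(p ⊗ (q ⊗ (o ⊗ m)) ⊗ k)
  Merge nested applications:  s(m, k) ⊗ s(q, m) ⊗ r(m ⊗ k ⊗ s(p, p)) ⊗ o ⊗ s((s(k, p) ⊗ o) ⊗ k ⊗ (m ⊗ q) ⊗ r(m) ⊗ p ⊗ q, r(q) ⊗ m ⊗ q ⊗ r(q) ⊗ q ⊗ p) ⊗ r(p ⊗ (q ⊗ (o ⊗ m)) ⊗ k)
  Canonicalize subterm:  r(m ⊗ k ⊗ s(p, p))  →  r(k ⊗ m ⊗ s(p, p))
  Simplify inside:  s((s(k, p) ⊗ o) ⊗ k ⊗ (m ⊗ q) ⊗ r(m) ⊗ p ⊗ q, r(q) ⊗ m ⊗ q ⊗ r(q) ⊗ q ⊗ p)  →  s(k ⊗ m ⊗ p ⊗ q ⊗ q ⊗ r(m) ⊗ s(k, p), m ⊗ p ⊗ q ⊗ q ⊗ r(q) ⊗ r(q))
  Simplify inside:  r(p ⊗ (q ⊗ (o ⊗ m)) ⊗ k)  →  r(k ⊗ m ⊗ p ⊗ q)
  Units out:  drop o
  Sort arguments:  r(k ⊗ m ⊗ p ⊗ q) ⊗ r(k ⊗ m ⊗ s(p, p)) ⊗ s(k ⊗ m ⊗ p ⊗ q ⊗ q ⊗ r(m) ⊗ s(k, p), m ⊗ p ⊗ q ⊗ q ⊗ r(q) ⊗ r(q)) ⊗ s(m, k) ⊗ s(q, m)
Right:  s(p ⊗ q ⊗ (q ⊗ r(m)) ⊗ ((m ⊗ o) ⊗ s(k, p)) ⊗ k, r(q) ⊗ m ⊗ q ⊗ q ⊗ p ⊗ r(q)) ⊗ (s(m, k) ⊗ (s(q, m) ⊗ o)) ⊗ r(k ⊗ p ⊗ q ⊗ m) ⊗ r(k ⊗ (o ⊗ s(p, p)) ⊗ m)
  Un-nest:  s(p ⊗ q ⊗ (q ⊗ r(m)) ⊗ ((m ⊗ o) ⊗ s(k, p)) ⊗ k, r(q) ⊗ m ⊗ q ⊗ q ⊗ p ⊗ r(q)) ⊗ s(m, k) ⊗ s(q, m) ⊗ o ⊗ r(k ⊗ p ⊗ q ⊗ m) ⊗ r(k ⊗ (o ⊗ s(p, p)) ⊗ m)
  Canonicalize subterm:  s(p ⊗ q ⊗ (q ⊗ r(m)) ⊗ ((m ⊗ o) ⊗ s(k, p)) ⊗ k, r(q) ⊗ m ⊗ q ⊗ q ⊗ p ⊗ r(q))  →  s(k ⊗ m ⊗ p ⊗ q ⊗ q ⊗ r(m) ⊗ s(k, p), m ⊗ p ⊗ q ⊗ q ⊗ r(q) ⊗ r(q))
  Canonicalize subterm:  r(k ⊗ p ⊗ q ⊗ m)  →  r(k ⊗ m ⊗ p ⊗ q)
  Inside:  r(k ⊗ (o ⊗ s(p, p)) ⊗ m)  →  r(k ⊗ m ⊗ s(p, p))
  Unit:  drop o
  Sort:  r(k ⊗ m ⊗ p ⊗ q) ⊗ r(k ⊗ m ⊗ s(p, p)) ⊗ s(k ⊗ m ⊗ p ⊗ q ⊗ q ⊗ r(m) ⊗ s(k, p), m ⊗ p ⊗ q ⊗ q ⊗ r(q) ⊗ r(q)) ⊗ s(m, k) ⊗ s(q, m)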